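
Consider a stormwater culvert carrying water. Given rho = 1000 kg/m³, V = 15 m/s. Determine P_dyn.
Formula: P_{dyn} = \frac{1}{2} \rho V^2
P_dyn = 0.5·1000·15²/1000 = 112.5 kPa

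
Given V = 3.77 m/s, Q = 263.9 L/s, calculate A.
Formula: Q = A V
Substituting knowns: 263.9 = A·3.77·1000
Solving for A: A = (263.9/1000)/3.77 = 0.07 m²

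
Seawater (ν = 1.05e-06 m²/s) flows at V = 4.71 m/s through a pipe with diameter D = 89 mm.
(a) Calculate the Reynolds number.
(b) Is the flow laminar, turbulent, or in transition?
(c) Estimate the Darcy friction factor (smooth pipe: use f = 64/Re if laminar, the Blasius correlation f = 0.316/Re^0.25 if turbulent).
(a) Re = V·D/ν = 4.71·0.089/1.05e-06 = 399230
(b) Flow regime: turbulent (Re > 4000)
(c) Friction factor: f = 0.316/Re^0.25 = 0.316/399230^0.25 = 0.01257 (Blasius is strictly valid for Re ≲ 1e5; used here as the smooth-pipe estimate the problem specifies)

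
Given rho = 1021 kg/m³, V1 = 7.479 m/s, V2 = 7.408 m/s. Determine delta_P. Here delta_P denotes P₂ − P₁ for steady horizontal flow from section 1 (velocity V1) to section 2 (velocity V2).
Formula: \Delta P = \frac{1}{2} \rho (V_1^2 - V_2^2)
delta_P = 0.5·1021·(7.479² − 7.408²)/1000 = 0.5396 kPa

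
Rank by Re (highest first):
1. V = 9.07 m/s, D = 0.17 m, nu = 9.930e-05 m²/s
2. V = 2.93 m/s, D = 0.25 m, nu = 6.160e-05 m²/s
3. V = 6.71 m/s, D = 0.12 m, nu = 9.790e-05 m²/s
Case 1: Re = 15528
Case 2: Re = 11891
Case 3: Re = 8225
Ranking (highest first): 1, 2, 3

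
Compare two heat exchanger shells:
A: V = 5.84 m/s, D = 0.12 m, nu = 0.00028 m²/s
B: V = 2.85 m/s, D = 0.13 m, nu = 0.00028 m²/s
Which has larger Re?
Re(A) = 2503, Re(B) = 1323. Answer: A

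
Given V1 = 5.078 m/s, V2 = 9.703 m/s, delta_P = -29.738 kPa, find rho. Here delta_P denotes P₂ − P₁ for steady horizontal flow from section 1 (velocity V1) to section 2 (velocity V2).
Formula: \Delta P = \frac{1}{2} \rho (V_1^2 - V_2^2)
Substituting knowns: -29.738 = 0.5·rho·(5.078² − 9.703²)/1000
Solving for rho: rho = 2·(-29.738·1000)/(5.078² − 9.703²) = 870 kg/m³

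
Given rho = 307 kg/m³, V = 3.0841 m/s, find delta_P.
Formula: V = \sqrt{\frac{2 \Delta P}{\rho}}
Substituting knowns: 3.0841 = √(2·(delta_P·1000)/307)
Solving for delta_P: delta_P = 3.0841²·307/2/1000 = 1.46 kPa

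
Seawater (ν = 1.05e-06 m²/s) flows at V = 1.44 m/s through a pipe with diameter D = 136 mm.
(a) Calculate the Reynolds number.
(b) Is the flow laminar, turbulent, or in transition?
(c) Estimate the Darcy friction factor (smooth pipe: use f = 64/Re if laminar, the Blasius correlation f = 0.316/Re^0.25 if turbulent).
(a) Re = V·D/ν = 1.44·0.136/1.05e-06 = 186510
(b) Flow regime: turbulent (Re > 4000)
(c) Friction factor: f = 0.316/Re^0.25 = 0.316/186510^0.25 = 0.01521 (Blasius is strictly valid for Re ≲ 1e5; used here as the smooth-pipe estimate the problem specifies)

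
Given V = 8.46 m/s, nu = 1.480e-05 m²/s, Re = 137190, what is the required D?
Formula: Re = \frac{V D}{\nu}
Substituting knowns: 137190 = 8.46·D/1.480e-05
Solving for D: D = 137190·1.480e-05/8.46 = 0.24 m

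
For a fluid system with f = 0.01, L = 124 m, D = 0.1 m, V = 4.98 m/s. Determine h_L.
Formula: h_L = f \frac{L}{D} \frac{V^2}{2g}
h_L = 0.01·(124/0.1)·4.98²/(2·9.81) = 15.67 m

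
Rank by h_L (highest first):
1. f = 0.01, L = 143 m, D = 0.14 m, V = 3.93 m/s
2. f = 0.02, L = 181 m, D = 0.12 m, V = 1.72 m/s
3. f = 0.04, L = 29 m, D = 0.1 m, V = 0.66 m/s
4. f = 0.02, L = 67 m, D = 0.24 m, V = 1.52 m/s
Case 1: h_L = 8.041 m
Case 2: h_L = 4.549 m
Case 3: h_L = 0.2575 m
Case 4: h_L = 0.6575 m
Ranking (highest first): 1, 2, 4, 3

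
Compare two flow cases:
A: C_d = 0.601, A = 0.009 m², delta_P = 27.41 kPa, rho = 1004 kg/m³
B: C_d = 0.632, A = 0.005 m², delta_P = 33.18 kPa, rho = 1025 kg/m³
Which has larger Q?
Q(A) = 39.97 L/s, Q(B) = 25.43 L/s. Answer: A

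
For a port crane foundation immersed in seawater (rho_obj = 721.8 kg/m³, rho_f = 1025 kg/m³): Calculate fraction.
Formula: f_{sub} = \frac{\rho_{obj}}{\rho_f}
fraction = 721.8/1025 = 0.7042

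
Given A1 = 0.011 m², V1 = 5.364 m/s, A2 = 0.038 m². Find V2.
Formula: V_2 = \frac{A_1 V_1}{A_2}
V2 = 0.011·5.364/0.038 = 1.553 m/s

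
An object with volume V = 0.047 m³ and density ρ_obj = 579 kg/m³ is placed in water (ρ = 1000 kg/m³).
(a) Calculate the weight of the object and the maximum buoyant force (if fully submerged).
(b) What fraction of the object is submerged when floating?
(a) W=rho_obj*g*V=579*9.81*0.047=267.0 N; F_B(max)=rho*g*V=1000*9.81*0.047=461.1 N
(b) Floating fraction=rho_obj/rho=579/1000=0.579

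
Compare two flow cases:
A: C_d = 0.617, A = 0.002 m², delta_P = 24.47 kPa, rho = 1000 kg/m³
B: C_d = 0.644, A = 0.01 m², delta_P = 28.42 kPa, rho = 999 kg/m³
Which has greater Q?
Q(A) = 8.633 L/s, Q(B) = 48.58 L/s. Answer: B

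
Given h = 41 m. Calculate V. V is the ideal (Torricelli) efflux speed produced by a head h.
Formula: V = \sqrt{2 g h}
V = √(2·9.81·41) = 28.36 m/s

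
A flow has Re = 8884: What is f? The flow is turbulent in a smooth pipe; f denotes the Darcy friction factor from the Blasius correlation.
Formula: f = \frac{0.316}{Re^{0.25}}
f = 0.316/8884^0.25 = 0.03255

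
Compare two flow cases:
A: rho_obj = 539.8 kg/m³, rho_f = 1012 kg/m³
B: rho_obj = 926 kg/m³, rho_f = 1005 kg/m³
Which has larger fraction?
fraction(A) = 0.5334, fraction(B) = 0.9214. Answer: B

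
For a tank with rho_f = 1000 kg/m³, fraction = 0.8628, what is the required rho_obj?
Formula: f_{sub} = \frac{\rho_{obj}}{\rho_f}
Substituting knowns: 0.8628 = rho_obj/1000
Solving for rho_obj: rho_obj = 0.8628·1000 = 862.8 kg/m³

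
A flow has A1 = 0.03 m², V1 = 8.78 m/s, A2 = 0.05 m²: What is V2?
Formula: V_2 = \frac{A_1 V_1}{A_2}
V2 = 0.03·8.78/0.05 = 5.268 m/s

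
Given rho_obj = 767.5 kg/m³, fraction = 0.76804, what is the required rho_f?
Formula: f_{sub} = \frac{\rho_{obj}}{\rho_f}
Substituting knowns: 0.76804 = 767.5/rho_f
Solving for rho_f: rho_f = 767.5/0.76804 = 999.3 kg/m³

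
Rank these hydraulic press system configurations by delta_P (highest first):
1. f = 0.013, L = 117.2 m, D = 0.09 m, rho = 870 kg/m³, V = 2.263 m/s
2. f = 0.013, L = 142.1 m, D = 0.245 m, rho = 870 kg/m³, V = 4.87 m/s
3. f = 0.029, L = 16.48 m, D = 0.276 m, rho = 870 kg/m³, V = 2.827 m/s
Case 1: delta_P = 37.71 kPa
Case 2: delta_P = 77.79 kPa
Case 3: delta_P = 6.02 kPa
Ranking (highest first): 2, 1, 3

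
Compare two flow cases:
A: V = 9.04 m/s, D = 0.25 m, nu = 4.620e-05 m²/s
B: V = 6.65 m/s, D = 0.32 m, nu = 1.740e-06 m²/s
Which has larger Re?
Re(A) = 48918, Re(B) = 1.223e+06. Answer: B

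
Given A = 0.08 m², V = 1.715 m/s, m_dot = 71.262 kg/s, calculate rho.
Formula: \dot{m} = \rho A V
Substituting knowns: 71.262 = rho·0.08·1.715
Solving for rho: rho = 71.262/(0.08·1.715) = 519.4 kg/m³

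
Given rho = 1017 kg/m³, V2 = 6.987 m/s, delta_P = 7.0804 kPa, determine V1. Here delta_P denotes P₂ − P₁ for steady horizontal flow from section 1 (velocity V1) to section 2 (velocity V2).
Formula: \Delta P = \frac{1}{2} \rho (V_1^2 - V_2^2)
Substituting knowns: 7.0804 = 0.5·1017·(V1² − 6.987²)/1000
Solving for V1: V1 = √(6.987² + 2·(7.0804·1000)/1017) = 7.921 m/s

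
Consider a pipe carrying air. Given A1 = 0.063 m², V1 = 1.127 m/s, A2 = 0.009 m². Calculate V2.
Formula: V_2 = \frac{A_1 V_1}{A_2}
V2 = 0.063·1.127/0.009 = 7.889 m/s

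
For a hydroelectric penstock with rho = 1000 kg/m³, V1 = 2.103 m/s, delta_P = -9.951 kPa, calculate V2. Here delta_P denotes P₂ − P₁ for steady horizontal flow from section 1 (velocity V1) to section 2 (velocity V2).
Formula: \Delta P = \frac{1}{2} \rho (V_1^2 - V_2^2)
Substituting knowns: -9.951 = 0.5·1000·(2.103² − V2²)/1000
Solving for V2: V2 = √(2.103² − 2·(-9.951·1000)/1000) = 4.932 m/s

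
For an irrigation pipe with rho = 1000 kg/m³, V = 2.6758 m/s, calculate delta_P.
Formula: V = \sqrt{\frac{2 \Delta P}{\rho}}
Substituting knowns: 2.6758 = √(2·(delta_P·1000)/1000)
Solving for delta_P: delta_P = 2.6758²·1000/2/1000 = 3.58 kPa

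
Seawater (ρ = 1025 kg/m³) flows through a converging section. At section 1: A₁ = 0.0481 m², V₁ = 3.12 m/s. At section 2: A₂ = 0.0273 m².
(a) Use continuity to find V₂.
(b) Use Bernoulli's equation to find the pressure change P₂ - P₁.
(a) Continuity: A₁V₁=A₂V₂ -> V₂=A₁V₁/A₂=0.0481*3.12/0.0273=5.50 m/s
(b) Bernoulli: P₂-P₁=0.5*rho*(V₁^2-V₂^2)/1000=0.5*1025*(3.12^2-5.50^2)/1000=-10.51 kPa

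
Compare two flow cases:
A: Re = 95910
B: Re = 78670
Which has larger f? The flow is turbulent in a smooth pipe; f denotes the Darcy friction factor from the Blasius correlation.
f(A) = 0.01796, f(B) = 0.01887. Answer: B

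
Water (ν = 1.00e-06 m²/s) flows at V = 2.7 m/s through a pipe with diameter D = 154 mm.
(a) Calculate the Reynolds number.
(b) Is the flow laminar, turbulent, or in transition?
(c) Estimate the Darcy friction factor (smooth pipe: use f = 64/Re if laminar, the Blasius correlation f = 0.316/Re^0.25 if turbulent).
(a) Re = V·D/ν = 2.7·0.154/1.00e-06 = 415800
(b) Flow regime: turbulent (Re > 4000)
(c) Friction factor: f = 0.316/Re^0.25 = 0.316/415800^0.25 = 0.01244 (Blasius is strictly valid for Re ≲ 1e5; used here as the smooth-pipe estimate the problem specifies)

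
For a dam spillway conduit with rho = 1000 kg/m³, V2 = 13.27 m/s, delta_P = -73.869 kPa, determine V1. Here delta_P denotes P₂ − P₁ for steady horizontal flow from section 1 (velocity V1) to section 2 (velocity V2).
Formula: \Delta P = \frac{1}{2} \rho (V_1^2 - V_2^2)
Substituting knowns: -73.869 = 0.5·1000·(V1² − 13.27²)/1000
Solving for V1: V1 = √(13.27² + 2·(-73.869·1000)/1000) = 5.325 m/s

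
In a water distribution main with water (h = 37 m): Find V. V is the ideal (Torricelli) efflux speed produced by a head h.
Formula: V = \sqrt{2 g h}
V = √(2·9.81·37) = 26.94 m/s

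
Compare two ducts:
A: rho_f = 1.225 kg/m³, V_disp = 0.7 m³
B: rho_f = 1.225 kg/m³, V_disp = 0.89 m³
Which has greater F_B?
F_B(A) = 8.412 N, F_B(B) = 10.7 N. Answer: B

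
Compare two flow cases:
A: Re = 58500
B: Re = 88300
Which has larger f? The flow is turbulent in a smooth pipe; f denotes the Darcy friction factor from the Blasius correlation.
f(A) = 0.02032, f(B) = 0.01833. Answer: A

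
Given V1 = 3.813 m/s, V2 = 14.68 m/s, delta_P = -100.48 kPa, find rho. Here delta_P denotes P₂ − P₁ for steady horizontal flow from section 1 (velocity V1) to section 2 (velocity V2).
Formula: \Delta P = \frac{1}{2} \rho (V_1^2 - V_2^2)
Substituting knowns: -100.48 = 0.5·rho·(3.813² − 14.68²)/1000
Solving for rho: rho = 2·(-100.48·1000)/(3.813² − 14.68²) = 1000 kg/m³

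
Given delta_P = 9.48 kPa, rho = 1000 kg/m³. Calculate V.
Formula: V = \sqrt{\frac{2 \Delta P}{\rho}}
V = √(2·(9.48·1000)/1000) = 4.354 m/s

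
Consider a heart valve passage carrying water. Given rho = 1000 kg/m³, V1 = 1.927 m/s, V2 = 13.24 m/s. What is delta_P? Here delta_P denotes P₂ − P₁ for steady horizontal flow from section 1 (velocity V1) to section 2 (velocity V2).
Formula: \Delta P = \frac{1}{2} \rho (V_1^2 - V_2^2)
delta_P = 0.5·1000·(1.927² − 13.24²)/1000 = -85.79 kPa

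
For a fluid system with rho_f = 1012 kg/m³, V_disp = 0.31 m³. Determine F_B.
Formula: F_B = \rho_f g V_{disp}
F_B = 1012·9.81·0.31 = 3078 N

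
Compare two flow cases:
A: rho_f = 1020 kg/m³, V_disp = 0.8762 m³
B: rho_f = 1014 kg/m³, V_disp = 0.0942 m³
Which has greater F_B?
F_B(A) = 8767 N, F_B(B) = 937 N. Answer: A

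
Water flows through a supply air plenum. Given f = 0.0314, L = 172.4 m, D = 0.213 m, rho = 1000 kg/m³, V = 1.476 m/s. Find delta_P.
Formula: \Delta P = f \frac{L}{D} \frac{\rho V^2}{2}
delta_P = 0.0314·(172.4/0.213)·0.5·1000·1.476²/1000 = 27.68 kPa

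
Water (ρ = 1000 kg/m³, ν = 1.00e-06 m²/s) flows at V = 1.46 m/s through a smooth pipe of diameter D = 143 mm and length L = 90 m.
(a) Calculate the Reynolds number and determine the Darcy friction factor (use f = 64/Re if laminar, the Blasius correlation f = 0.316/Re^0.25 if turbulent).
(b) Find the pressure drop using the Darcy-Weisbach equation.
(a) Re = V·D/ν = 1.46·0.143/1.00e-06 = 208780 → turbulent (Re > 4000); f = 0.316/Re^0.25 = 0.316/208780^0.25 = 0.014783 (Blasius is strictly valid for Re ≲ 1e5; used here as the smooth-pipe estimate the problem specifies)
(b) Darcy-Weisbach: ΔP = f·(L/D)·½ρV²/1000 = 0.014783·(90/0.143)·½·1000·1.46²/1000 = 9.916 kPa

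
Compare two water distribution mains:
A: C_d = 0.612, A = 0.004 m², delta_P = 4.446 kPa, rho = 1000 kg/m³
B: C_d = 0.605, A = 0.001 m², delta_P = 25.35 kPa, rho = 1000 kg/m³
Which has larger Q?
Q(A) = 7.3 L/s, Q(B) = 4.308 L/s. Answer: A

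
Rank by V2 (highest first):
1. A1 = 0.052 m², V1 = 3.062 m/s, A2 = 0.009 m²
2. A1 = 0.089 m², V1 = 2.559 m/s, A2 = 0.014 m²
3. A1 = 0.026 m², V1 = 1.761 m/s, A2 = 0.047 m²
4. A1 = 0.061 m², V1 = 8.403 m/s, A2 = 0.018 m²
Case 1: V2 = 17.69 m/s
Case 2: V2 = 16.27 m/s
Case 3: V2 = 0.9742 m/s
Case 4: V2 = 28.48 m/s
Ranking (highest first): 4, 1, 2, 3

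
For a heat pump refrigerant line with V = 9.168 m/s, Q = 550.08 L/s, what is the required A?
Formula: Q = A V
Substituting knowns: 550.08 = A·9.168·1000
Solving for A: A = (550.08/1000)/9.168 = 0.06 m²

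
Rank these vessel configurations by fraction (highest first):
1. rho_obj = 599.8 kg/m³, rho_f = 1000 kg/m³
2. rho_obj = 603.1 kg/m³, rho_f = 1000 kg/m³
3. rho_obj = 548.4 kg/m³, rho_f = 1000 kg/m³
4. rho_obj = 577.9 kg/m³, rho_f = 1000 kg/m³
Case 1: fraction = 0.5998
Case 2: fraction = 0.6031
Case 3: fraction = 0.5484
Case 4: fraction = 0.5779
Ranking (highest first): 2, 1, 4, 3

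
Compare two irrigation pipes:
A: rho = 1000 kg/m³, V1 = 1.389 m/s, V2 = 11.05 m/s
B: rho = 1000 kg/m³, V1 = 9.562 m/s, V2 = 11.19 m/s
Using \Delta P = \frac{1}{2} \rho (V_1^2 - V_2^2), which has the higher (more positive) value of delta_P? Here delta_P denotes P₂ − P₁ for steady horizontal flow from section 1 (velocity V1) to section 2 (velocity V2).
delta_P(A) = -60.09 kPa, delta_P(B) = -16.89 kPa. Answer: B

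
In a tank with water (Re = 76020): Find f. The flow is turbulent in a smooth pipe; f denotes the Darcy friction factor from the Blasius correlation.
Formula: f = \frac{0.316}{Re^{0.25}}
f = 0.316/76020^0.25 = 0.01903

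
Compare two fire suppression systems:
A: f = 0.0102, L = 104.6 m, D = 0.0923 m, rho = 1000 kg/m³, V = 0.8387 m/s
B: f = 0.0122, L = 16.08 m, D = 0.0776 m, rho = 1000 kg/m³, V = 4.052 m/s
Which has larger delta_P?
delta_P(A) = 4.065 kPa, delta_P(B) = 20.75 kPa. Answer: B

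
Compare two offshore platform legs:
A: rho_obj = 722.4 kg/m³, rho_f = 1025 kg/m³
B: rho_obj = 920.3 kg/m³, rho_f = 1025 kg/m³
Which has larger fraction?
fraction(A) = 0.7048, fraction(B) = 0.8979. Answer: B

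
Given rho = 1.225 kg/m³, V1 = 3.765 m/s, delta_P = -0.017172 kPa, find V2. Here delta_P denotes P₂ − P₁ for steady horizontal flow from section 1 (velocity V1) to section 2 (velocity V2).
Formula: \Delta P = \frac{1}{2} \rho (V_1^2 - V_2^2)
Substituting knowns: -0.017172 = 0.5·1.225·(3.765² − V2²)/1000
Solving for V2: V2 = √(3.765² − 2·(-0.017172·1000)/1.225) = 6.497 m/s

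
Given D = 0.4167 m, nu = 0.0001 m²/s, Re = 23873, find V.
Formula: Re = \frac{V D}{\nu}
Substituting knowns: 23873 = V·0.4167/0.0001
Solving for V: V = 23873·0.0001/0.4167 = 5.729 m/s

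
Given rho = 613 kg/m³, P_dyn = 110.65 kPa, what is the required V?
Formula: P_{dyn} = \frac{1}{2} \rho V^2
Substituting knowns: 110.65 = 0.5·613·V²/1000
Solving for V: V = √(2·(110.65·1000)/613) = 19 m/s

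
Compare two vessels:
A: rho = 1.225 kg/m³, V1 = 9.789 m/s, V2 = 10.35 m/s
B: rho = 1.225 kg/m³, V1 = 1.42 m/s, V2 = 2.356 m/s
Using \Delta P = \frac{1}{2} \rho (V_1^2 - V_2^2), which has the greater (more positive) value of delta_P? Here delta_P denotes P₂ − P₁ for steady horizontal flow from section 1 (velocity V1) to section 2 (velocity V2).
delta_P(A) = -0.00692 kPa, delta_P(B) = -0.002165 kPa. Answer: B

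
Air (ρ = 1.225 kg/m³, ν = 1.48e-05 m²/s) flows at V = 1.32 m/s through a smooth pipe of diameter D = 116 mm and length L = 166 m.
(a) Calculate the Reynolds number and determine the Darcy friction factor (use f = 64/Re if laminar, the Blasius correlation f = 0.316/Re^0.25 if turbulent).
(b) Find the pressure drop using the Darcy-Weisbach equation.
(a) Re = V·D/ν = 1.32·0.116/1.48e-05 = 10346 → turbulent (Re > 4000); f = 0.316/Re^0.25 = 0.316/10346^0.25 = 0.031332
(b) Darcy-Weisbach: ΔP = f·(L/D)·½ρV²/1000 = 0.031332·(166/0.116)·½·1.225·1.32²/1000 = 0.04785 kPa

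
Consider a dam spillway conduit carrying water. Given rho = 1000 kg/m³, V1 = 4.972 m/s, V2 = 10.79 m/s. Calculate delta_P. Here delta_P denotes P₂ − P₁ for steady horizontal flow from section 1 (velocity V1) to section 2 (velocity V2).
Formula: \Delta P = \frac{1}{2} \rho (V_1^2 - V_2^2)
delta_P = 0.5·1000·(4.972² − 10.79²)/1000 = -45.85 kPa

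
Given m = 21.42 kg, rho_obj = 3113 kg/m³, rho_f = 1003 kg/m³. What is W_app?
Formula: W_{app} = mg\left(1 - \frac{\rho_f}{\rho_{obj}}\right)
W_app = 21.42·9.81·(1 − 1003/3113) = 142.4 N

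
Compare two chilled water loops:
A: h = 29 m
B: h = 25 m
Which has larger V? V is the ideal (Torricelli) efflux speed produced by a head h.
V(A) = 23.85 m/s, V(B) = 22.15 m/s. Answer: A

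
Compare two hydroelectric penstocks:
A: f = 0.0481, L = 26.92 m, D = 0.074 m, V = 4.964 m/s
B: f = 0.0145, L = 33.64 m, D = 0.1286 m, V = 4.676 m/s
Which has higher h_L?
h_L(A) = 21.98 m, h_L(B) = 4.227 m. Answer: A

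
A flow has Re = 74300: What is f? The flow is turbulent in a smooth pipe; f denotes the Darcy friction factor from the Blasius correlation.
Formula: f = \frac{0.316}{Re^{0.25}}
f = 0.316/74300^0.25 = 0.01914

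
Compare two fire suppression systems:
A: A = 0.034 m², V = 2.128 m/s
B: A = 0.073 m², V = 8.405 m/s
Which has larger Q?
Q(A) = 72.35 L/s, Q(B) = 613.6 L/s. Answer: B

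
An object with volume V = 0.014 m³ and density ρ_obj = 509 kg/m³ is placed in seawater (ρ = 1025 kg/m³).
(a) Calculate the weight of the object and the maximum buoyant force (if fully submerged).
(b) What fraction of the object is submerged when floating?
(a) W=rho_obj*g*V=509*9.81*0.014=69.9 N; F_B(max)=rho*g*V=1025*9.81*0.014=140.8 N
(b) Floating fraction=rho_obj/rho=509/1025=0.497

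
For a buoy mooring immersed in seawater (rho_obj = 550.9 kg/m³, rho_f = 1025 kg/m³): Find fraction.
Formula: f_{sub} = \frac{\rho_{obj}}{\rho_f}
fraction = 550.9/1025 = 0.5375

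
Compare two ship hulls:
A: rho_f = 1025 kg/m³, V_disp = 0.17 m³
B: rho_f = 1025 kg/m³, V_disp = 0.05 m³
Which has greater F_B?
F_B(A) = 1709 N, F_B(B) = 502.8 N. Answer: A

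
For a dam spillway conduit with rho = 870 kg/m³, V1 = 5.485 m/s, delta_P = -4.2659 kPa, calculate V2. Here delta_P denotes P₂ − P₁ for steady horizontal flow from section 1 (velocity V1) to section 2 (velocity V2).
Formula: \Delta P = \frac{1}{2} \rho (V_1^2 - V_2^2)
Substituting knowns: -4.2659 = 0.5·870·(5.485² − V2²)/1000
Solving for V2: V2 = √(5.485² − 2·(-4.2659·1000)/870) = 6.316 m/s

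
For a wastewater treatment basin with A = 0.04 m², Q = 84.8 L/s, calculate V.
Formula: Q = A V
Substituting knowns: 84.8 = 0.04·V·1000
Solving for V: V = (84.8/1000)/0.04 = 2.12 m/s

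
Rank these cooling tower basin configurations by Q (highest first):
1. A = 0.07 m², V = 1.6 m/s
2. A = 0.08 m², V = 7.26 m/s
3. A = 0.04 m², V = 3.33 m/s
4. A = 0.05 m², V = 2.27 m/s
Case 1: Q = 112 L/s
Case 2: Q = 580.8 L/s
Case 3: Q = 133.2 L/s
Case 4: Q = 113.5 L/s
Ranking (highest first): 2, 3, 4, 1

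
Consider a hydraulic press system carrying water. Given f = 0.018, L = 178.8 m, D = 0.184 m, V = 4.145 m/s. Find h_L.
Formula: h_L = f \frac{L}{D} \frac{V^2}{2g}
h_L = 0.018·(178.8/0.184)·4.145²/(2·9.81) = 15.32 m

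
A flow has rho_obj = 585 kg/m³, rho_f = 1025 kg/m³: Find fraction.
Formula: f_{sub} = \frac{\rho_{obj}}{\rho_f}
fraction = 585/1025 = 0.5707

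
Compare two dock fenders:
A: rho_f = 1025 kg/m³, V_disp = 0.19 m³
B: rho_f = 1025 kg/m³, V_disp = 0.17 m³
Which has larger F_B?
F_B(A) = 1910 N, F_B(B) = 1709 N. Answer: A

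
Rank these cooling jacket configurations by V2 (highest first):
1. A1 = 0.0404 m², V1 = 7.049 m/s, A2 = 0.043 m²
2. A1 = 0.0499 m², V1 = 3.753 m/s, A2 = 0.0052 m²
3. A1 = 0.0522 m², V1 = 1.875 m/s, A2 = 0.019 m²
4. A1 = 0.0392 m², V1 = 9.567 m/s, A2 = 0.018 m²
Case 1: V2 = 6.623 m/s
Case 2: V2 = 36.01 m/s
Case 3: V2 = 5.151 m/s
Case 4: V2 = 20.83 m/s
Ranking (highest first): 2, 4, 1, 3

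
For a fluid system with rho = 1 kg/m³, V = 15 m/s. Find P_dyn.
Formula: P_{dyn} = \frac{1}{2} \rho V^2
P_dyn = 0.5·1·15²/1000 = 0.1125 kPa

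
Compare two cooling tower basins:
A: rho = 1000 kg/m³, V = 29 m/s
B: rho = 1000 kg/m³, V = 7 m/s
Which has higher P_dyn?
P_dyn(A) = 420.5 kPa, P_dyn(B) = 24.5 kPa. Answer: A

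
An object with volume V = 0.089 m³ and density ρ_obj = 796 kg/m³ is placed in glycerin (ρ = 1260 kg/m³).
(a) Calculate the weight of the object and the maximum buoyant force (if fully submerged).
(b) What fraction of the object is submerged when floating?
(a) W=rho_obj*g*V=796*9.81*0.089=695.0 N; F_B(max)=rho*g*V=1260*9.81*0.089=1100.1 N
(b) Floating fraction=rho_obj/rho=796/1260=0.632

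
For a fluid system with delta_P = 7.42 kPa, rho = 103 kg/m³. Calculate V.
Formula: V = \sqrt{\frac{2 \Delta P}{\rho}}
V = √(2·(7.42·1000)/103) = 12 m/s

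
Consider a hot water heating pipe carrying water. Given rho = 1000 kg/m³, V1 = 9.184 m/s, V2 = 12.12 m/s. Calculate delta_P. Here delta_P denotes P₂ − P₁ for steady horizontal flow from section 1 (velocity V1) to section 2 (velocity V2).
Formula: \Delta P = \frac{1}{2} \rho (V_1^2 - V_2^2)
delta_P = 0.5·1000·(9.184² − 12.12²)/1000 = -31.27 kPa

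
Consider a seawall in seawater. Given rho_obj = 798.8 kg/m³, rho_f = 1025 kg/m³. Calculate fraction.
Formula: f_{sub} = \frac{\rho_{obj}}{\rho_f}
fraction = 798.8/1025 = 0.7793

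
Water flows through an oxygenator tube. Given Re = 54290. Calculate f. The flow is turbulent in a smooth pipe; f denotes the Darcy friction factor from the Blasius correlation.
Formula: f = \frac{0.316}{Re^{0.25}}
f = 0.316/54290^0.25 = 0.0207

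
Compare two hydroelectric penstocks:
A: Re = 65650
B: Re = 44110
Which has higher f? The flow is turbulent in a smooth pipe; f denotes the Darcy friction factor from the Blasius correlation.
f(A) = 0.01974, f(B) = 0.0218. Answer: B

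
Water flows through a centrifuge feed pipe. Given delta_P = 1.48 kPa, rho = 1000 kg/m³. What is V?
Formula: V = \sqrt{\frac{2 \Delta P}{\rho}}
V = √(2·(1.48·1000)/1000) = 1.72 m/s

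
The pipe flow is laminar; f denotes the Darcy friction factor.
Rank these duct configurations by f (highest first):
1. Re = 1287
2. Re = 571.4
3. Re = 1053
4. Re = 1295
Case 1: f = 0.04973
Case 2: f = 0.112
Case 3: f = 0.06078
Case 4: f = 0.04942
Ranking (highest first): 2, 3, 1, 4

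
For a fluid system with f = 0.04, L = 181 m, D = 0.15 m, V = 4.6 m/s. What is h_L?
Formula: h_L = f \frac{L}{D} \frac{V^2}{2g}
h_L = 0.04·(181/0.15)·4.6²/(2·9.81) = 52.06 m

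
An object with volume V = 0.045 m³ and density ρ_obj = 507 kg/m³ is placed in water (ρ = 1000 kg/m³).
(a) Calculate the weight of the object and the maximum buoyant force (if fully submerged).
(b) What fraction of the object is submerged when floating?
(a) W=rho_obj*g*V=507*9.81*0.045=223.8 N; F_B(max)=rho*g*V=1000*9.81*0.045=441.4 N
(b) Floating fraction=rho_obj/rho=507/1000=0.507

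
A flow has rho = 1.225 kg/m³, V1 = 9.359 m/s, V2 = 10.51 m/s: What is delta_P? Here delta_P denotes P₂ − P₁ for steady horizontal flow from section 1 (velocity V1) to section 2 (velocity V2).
Formula: \Delta P = \frac{1}{2} \rho (V_1^2 - V_2^2)
delta_P = 0.5·1.225·(9.359² − 10.51²)/1000 = -0.01401 kPa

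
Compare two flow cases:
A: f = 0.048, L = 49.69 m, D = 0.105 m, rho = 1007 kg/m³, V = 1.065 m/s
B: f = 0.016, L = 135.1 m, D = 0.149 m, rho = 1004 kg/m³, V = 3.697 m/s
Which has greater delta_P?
delta_P(A) = 12.97 kPa, delta_P(B) = 99.54 kPa. Answer: B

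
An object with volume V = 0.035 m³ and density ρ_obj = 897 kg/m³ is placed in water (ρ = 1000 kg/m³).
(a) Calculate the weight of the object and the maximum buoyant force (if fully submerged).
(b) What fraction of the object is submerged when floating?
(a) W=rho_obj*g*V=897*9.81*0.035=308.0 N; F_B(max)=rho*g*V=1000*9.81*0.035=343.4 N
(b) Floating fraction=rho_obj/rho=897/1000=0.897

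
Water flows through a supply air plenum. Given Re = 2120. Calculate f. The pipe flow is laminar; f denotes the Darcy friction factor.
Formula: f = \frac{64}{Re}
f = 64/2120 = 0.03019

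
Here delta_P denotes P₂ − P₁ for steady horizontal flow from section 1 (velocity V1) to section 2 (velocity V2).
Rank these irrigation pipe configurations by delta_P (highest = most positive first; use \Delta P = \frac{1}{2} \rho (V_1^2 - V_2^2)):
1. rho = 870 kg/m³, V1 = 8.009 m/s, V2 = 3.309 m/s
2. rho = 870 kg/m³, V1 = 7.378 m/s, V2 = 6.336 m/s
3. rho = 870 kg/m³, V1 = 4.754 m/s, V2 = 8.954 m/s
Case 1: delta_P = 23.14 kPa
Case 2: delta_P = 6.216 kPa
Case 3: delta_P = -25.04 kPa
Ranking (highest first): 1, 2, 3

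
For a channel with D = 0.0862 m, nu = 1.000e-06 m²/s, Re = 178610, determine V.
Formula: Re = \frac{V D}{\nu}
Substituting knowns: 178610 = V·0.0862/1.000e-06
Solving for V: V = 178610·1.000e-06/0.0862 = 2.072 m/s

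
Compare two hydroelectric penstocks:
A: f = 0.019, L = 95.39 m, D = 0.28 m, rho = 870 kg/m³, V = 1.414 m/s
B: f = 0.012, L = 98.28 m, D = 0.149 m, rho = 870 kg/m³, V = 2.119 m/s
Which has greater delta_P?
delta_P(A) = 5.63 kPa, delta_P(B) = 15.46 kPa. Answer: B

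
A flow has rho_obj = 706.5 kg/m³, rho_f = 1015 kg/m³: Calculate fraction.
Formula: f_{sub} = \frac{\rho_{obj}}{\rho_f}
fraction = 706.5/1015 = 0.6961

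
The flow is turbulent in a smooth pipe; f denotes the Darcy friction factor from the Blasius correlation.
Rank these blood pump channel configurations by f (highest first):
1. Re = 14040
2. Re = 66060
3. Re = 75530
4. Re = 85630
Case 1: f = 0.02903
Case 2: f = 0.01971
Case 3: f = 0.01906
Case 4: f = 0.01847
Ranking (highest first): 1, 2, 3, 4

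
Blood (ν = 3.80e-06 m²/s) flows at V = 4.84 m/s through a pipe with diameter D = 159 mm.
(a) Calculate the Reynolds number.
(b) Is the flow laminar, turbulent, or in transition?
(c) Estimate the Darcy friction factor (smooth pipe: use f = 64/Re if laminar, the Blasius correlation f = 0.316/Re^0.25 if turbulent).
(a) Re = V·D/ν = 4.84·0.159/3.80e-06 = 202520
(b) Flow regime: turbulent (Re > 4000)
(c) Friction factor: f = 0.316/Re^0.25 = 0.316/202520^0.25 = 0.0149 (Blasius is strictly valid for Re ≲ 1e5; used here as the smooth-pipe estimate the problem specifies)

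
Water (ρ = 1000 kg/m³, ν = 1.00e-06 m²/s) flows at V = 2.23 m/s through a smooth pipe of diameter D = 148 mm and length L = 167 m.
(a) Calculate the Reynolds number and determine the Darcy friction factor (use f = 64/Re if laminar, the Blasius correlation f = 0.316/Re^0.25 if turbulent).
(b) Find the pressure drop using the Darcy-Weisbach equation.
(a) Re = V·D/ν = 2.23·0.148/1.00e-06 = 330040 → turbulent (Re > 4000); f = 0.316/Re^0.25 = 0.316/330040^0.25 = 0.013184 (Blasius is strictly valid for Re ≲ 1e5; used here as the smooth-pipe estimate the problem specifies)
(b) Darcy-Weisbach: ΔP = f·(L/D)·½ρV²/1000 = 0.013184·(167/0.148)·½·1000·2.23²/1000 = 36.99 kPa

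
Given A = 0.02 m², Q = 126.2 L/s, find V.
Formula: Q = A V
Substituting knowns: 126.2 = 0.02·V·1000
Solving for V: V = (126.2/1000)/0.02 = 6.31 m/s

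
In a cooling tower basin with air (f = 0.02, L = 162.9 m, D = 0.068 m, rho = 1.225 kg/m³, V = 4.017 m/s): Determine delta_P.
Formula: \Delta P = f \frac{L}{D} \frac{\rho V^2}{2}
delta_P = 0.02·(162.9/0.068)·0.5·1.225·4.017²/1000 = 0.4735 kPa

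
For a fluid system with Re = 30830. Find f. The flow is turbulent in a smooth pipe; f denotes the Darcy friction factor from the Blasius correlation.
Formula: f = \frac{0.316}{Re^{0.25}}
f = 0.316/30830^0.25 = 0.02385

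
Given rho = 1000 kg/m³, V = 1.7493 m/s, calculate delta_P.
Formula: V = \sqrt{\frac{2 \Delta P}{\rho}}
Substituting knowns: 1.7493 = √(2·(delta_P·1000)/1000)
Solving for delta_P: delta_P = 1.7493²·1000/2/1000 = 1.53 kPa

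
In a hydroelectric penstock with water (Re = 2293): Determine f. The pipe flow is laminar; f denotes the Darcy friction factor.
Formula: f = \frac{64}{Re}
f = 64/2293 = 0.02791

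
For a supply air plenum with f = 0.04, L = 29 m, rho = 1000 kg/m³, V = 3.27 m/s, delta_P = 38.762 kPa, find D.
Formula: \Delta P = f \frac{L}{D} \frac{\rho V^2}{2}
Substituting knowns: 38.762 = 0.04·(29/D)·0.5·1000·3.27²/1000
Solving for D: D = 0.04·29·0.5·1000·3.27²/(38.762·1000) = 0.16 m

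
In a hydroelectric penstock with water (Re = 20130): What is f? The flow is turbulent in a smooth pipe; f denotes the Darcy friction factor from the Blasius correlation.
Formula: f = \frac{0.316}{Re^{0.25}}
f = 0.316/20130^0.25 = 0.02653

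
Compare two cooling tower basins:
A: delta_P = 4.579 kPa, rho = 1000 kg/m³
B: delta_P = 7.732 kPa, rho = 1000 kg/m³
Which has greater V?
V(A) = 3.026 m/s, V(B) = 3.932 m/s. Answer: B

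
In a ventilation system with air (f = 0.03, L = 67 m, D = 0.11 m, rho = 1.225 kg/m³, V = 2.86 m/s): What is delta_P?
Formula: \Delta P = f \frac{L}{D} \frac{\rho V^2}{2}
delta_P = 0.03·(67/0.11)·0.5·1.225·2.86²/1000 = 0.09155 kPa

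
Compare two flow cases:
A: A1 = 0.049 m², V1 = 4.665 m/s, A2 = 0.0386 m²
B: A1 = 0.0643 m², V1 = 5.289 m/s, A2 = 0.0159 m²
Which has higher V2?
V2(A) = 5.922 m/s, V2(B) = 21.39 m/s. Answer: B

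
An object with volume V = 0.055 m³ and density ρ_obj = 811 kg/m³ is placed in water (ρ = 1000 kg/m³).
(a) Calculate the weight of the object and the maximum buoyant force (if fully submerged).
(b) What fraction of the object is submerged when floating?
(a) W=rho_obj*g*V=811*9.81*0.055=437.6 N; F_B(max)=rho*g*V=1000*9.81*0.055=539.5 N
(b) Floating fraction=rho_obj/rho=811/1000=0.811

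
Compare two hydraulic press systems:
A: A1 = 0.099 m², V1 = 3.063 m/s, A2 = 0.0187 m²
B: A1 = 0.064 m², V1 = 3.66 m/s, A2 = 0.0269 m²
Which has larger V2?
V2(A) = 16.22 m/s, V2(B) = 8.708 m/s. Answer: A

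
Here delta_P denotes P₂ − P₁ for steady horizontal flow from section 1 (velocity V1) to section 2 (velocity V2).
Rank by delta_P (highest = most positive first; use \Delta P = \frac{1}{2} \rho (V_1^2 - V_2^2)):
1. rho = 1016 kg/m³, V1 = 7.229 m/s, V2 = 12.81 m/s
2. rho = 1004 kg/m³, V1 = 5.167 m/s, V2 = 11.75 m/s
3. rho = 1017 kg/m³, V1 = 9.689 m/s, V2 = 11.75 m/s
Case 1: delta_P = -56.81 kPa
Case 2: delta_P = -55.91 kPa
Case 3: delta_P = -22.47 kPa
Ranking (highest first): 3, 2, 1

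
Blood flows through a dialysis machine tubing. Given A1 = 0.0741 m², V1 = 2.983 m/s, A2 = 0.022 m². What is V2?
Formula: V_2 = \frac{A_1 V_1}{A_2}
V2 = 0.0741·2.983/0.022 = 10.05 m/s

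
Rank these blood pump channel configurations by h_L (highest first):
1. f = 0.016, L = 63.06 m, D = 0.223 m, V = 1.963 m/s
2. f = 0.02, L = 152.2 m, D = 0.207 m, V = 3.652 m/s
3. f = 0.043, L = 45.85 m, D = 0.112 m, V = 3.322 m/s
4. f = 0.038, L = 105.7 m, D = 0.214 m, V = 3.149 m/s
Case 1: h_L = 0.8886 m
Case 2: h_L = 9.996 m
Case 3: h_L = 9.901 m
Case 4: h_L = 9.486 m
Ranking (highest first): 2, 3, 4, 1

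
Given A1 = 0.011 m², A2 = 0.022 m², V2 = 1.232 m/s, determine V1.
Formula: V_2 = \frac{A_1 V_1}{A_2}
Substituting knowns: 1.232 = 0.011·V1/0.022
Solving for V1: V1 = 1.232·0.022/0.011 = 2.464 m/s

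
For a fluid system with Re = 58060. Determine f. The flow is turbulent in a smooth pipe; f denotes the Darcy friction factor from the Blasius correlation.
Formula: f = \frac{0.316}{Re^{0.25}}
f = 0.316/58060^0.25 = 0.02036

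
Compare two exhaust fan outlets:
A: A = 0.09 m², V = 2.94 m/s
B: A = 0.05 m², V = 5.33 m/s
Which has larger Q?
Q(A) = 264.6 L/s, Q(B) = 266.5 L/s. Answer: B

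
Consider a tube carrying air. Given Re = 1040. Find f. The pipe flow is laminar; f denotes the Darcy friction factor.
Formula: f = \frac{64}{Re}
f = 64/1040 = 0.06154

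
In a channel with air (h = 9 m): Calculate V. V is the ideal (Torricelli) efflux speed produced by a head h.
Formula: V = \sqrt{2 g h}
V = √(2·9.81·9) = 13.29 m/s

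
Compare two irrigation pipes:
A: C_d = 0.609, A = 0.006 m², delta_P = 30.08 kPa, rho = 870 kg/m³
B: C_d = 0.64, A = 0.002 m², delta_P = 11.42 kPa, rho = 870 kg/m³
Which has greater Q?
Q(A) = 30.39 L/s, Q(B) = 6.558 L/s. Answer: A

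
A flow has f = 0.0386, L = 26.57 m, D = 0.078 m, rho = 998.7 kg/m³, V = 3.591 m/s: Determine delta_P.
Formula: \Delta P = f \frac{L}{D} \frac{\rho V^2}{2}
delta_P = 0.0386·(26.57/0.078)·0.5·998.7·3.591²/1000 = 84.67 kPa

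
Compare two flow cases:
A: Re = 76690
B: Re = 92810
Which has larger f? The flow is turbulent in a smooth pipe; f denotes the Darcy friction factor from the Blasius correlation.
f(A) = 0.01899, f(B) = 0.0181. Answer: A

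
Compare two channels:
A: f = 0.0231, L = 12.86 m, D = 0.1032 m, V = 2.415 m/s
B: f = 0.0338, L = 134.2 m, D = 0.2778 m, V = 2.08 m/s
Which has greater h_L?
h_L(A) = 0.8557 m, h_L(B) = 3.601 m. Answer: B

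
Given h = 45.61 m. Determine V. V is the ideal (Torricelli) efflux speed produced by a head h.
Formula: V = \sqrt{2 g h}
V = √(2·9.81·45.61) = 29.91 m/s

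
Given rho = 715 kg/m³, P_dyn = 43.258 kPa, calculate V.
Formula: P_{dyn} = \frac{1}{2} \rho V^2
Substituting knowns: 43.258 = 0.5·715·V²/1000
Solving for V: V = √(2·(43.258·1000)/715) = 11 m/s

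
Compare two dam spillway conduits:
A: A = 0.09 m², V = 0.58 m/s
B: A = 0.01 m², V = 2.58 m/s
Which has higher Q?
Q(A) = 52.2 L/s, Q(B) = 25.8 L/s. Answer: A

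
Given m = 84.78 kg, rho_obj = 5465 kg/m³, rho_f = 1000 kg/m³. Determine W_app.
Formula: W_{app} = mg\left(1 - \frac{\rho_f}{\rho_{obj}}\right)
W_app = 84.78·9.81·(1 − 1000/5465) = 679.5 N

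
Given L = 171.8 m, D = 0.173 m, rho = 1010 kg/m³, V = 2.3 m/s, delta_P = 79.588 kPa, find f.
Formula: \Delta P = f \frac{L}{D} \frac{\rho V^2}{2}
Substituting knowns: 79.588 = f·(171.8/0.173)·0.5·1010·2.3²/1000
Solving for f: f = (79.588·1000)/((171.8/0.173)·0.5·1010·2.3²) = 0.03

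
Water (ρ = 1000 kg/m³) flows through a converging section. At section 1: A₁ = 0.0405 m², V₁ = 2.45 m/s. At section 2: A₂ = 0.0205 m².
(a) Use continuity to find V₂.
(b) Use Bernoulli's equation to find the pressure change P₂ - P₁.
(a) Continuity: A₁V₁=A₂V₂ -> V₂=A₁V₁/A₂=0.0405*2.45/0.0205=4.84 m/s
(b) Bernoulli: P₂-P₁=0.5*rho*(V₁^2-V₂^2)/1000=0.5*1000*(2.45^2-4.84^2)/1000=-8.712 kPa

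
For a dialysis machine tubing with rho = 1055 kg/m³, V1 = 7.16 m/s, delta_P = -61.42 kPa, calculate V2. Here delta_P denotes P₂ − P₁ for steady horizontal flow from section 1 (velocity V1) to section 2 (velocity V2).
Formula: \Delta P = \frac{1}{2} \rho (V_1^2 - V_2^2)
Substituting knowns: -61.42 = 0.5·1055·(7.16² − V2²)/1000
Solving for V2: V2 = √(7.16² − 2·(-61.42·1000)/1055) = 12.95 m/s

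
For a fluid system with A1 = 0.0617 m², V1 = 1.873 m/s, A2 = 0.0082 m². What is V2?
Formula: V_2 = \frac{A_1 V_1}{A_2}
V2 = 0.0617·1.873/0.0082 = 14.09 m/s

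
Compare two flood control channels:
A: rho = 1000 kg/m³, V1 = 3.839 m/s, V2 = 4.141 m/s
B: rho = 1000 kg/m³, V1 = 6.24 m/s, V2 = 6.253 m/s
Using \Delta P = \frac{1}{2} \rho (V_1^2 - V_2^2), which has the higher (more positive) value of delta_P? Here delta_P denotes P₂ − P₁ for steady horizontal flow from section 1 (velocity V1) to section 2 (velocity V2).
delta_P(A) = -1.205 kPa, delta_P(B) = -0.0812 kPa. Answer: B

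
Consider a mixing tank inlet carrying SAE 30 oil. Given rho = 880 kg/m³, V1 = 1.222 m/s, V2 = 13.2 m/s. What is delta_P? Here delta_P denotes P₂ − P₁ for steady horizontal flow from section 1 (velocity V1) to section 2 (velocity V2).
Formula: \Delta P = \frac{1}{2} \rho (V_1^2 - V_2^2)
delta_P = 0.5·880·(1.222² − 13.2²)/1000 = -76.01 kPa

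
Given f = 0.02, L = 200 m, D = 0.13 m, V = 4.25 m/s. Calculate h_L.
Formula: h_L = f \frac{L}{D} \frac{V^2}{2g}
h_L = 0.02·(200/0.13)·4.25²/(2·9.81) = 28.33 m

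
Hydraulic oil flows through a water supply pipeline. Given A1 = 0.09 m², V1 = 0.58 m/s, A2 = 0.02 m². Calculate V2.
Formula: V_2 = \frac{A_1 V_1}{A_2}
V2 = 0.09·0.58/0.02 = 2.61 m/s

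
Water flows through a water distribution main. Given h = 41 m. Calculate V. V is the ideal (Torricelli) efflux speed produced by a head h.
Formula: V = \sqrt{2 g h}
V = √(2·9.81·41) = 28.36 m/s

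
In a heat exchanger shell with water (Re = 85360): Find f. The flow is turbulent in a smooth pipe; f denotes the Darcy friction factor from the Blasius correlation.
Formula: f = \frac{0.316}{Re^{0.25}}
f = 0.316/85360^0.25 = 0.01849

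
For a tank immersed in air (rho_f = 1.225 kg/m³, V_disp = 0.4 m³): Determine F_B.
Formula: F_B = \rho_f g V_{disp}
F_B = 1.225·9.81·0.4 = 4.807 N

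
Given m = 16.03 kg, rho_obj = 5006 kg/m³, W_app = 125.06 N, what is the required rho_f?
Formula: W_{app} = mg\left(1 - \frac{\rho_f}{\rho_{obj}}\right)
Substituting knowns: 125.06 = 16.03·9.81·(1 − rho_f/5006)
Solving for rho_f: rho_f = 5006·(1 − 125.06/(16.03·9.81)) = 1025 kg/m³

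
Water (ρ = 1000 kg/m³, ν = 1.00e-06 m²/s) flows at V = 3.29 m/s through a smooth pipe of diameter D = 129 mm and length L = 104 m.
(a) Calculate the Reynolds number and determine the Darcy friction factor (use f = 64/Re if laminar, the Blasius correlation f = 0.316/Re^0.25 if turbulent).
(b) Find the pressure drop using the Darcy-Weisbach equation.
(a) Re = V·D/ν = 3.29·0.129/1.00e-06 = 424410 → turbulent (Re > 4000); f = 0.316/Re^0.25 = 0.316/424410^0.25 = 0.012381 (Blasius is strictly valid for Re ≲ 1e5; used here as the smooth-pipe estimate the problem specifies)
(b) Darcy-Weisbach: ΔP = f·(L/D)·½ρV²/1000 = 0.012381·(104/0.129)·½·1000·3.29²/1000 = 54.02 kPa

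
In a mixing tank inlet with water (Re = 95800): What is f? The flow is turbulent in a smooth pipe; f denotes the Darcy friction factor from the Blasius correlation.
Formula: f = \frac{0.316}{Re^{0.25}}
f = 0.316/95800^0.25 = 0.01796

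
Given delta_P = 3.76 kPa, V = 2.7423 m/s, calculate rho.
Formula: V = \sqrt{\frac{2 \Delta P}{\rho}}
Substituting knowns: 2.7423 = √(2·(3.76·1000)/rho)
Solving for rho: rho = 2·(3.76·1000)/2.7423² = 1000 kg/m³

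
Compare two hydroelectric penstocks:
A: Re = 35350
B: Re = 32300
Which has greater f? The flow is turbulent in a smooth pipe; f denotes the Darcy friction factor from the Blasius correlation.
f(A) = 0.02305, f(B) = 0.02357. Answer: B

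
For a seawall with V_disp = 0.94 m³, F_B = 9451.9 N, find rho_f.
Formula: F_B = \rho_f g V_{disp}
Substituting knowns: 9451.9 = rho_f·9.81·0.94
Solving for rho_f: rho_f = 9451.9/(9.81·0.94) = 1025 kg/m³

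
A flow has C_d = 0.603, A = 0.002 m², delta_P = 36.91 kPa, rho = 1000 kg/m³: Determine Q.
Formula: Q = C_d A \sqrt{\frac{2 \Delta P}{\rho}}
Q = 0.603·0.002·√(2·(36.91·1000)/1000)·1000 = 10.36 L/s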